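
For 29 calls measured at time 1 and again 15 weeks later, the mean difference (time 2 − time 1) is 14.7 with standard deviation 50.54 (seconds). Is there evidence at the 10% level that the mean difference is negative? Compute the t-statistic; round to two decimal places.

H0: μ_d = 0; H1: μ_d < 0 (paired t-test on the differences, left-tailed).
t = d̄/(s_d/√n) = 14.7/(50.54/√29) = 1.57
df = n − 1 = 28
p-value = P(T ≤ 1.57) ≈ 0.936
Since p ≈ 0.936 > α = 0.1, fail to reject H0; the evidence is not statistically significant.

1.57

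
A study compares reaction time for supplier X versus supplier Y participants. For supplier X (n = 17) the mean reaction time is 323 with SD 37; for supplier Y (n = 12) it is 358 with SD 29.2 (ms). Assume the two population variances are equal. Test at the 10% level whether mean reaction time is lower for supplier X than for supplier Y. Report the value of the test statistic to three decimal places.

-2.727

Let group 1 = supplier X, group 2 = supplier Y. H0: μ_1 = μ_2; H1: μ_1 < μ_2 (two-sample pooled-variance t-test, left-tailed).
s_p² = [(17−1)·37² + (12−1)·29.2²]/(17+12−2) = 1158.63
t = (323 − 358)/√[1158.63·(1/17 + 1/12)] = -2.727
df = n₁ + n₂ − 2 = 27
p-value = P(T ≤ -2.727) ≈ 0.0055
Since p ≈ 0.0055 < α = 0.1, reject H0; the data support H1.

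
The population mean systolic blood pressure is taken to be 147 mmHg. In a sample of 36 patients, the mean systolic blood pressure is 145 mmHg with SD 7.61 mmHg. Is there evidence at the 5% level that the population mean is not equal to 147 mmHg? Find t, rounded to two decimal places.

H0: μ = 147; H1: μ ≠ 147 (one-sample t-test, two-sided).
t = (x̄ − μ₀)/(s/√n) = (145 − 147)/(7.61/√36) = -1.58
df = n − 1 = 35
Two-sided p-value ≈ 0.124
Since p ≈ 0.124 > α = 0.05, fail to reject H0; the data do not provide sufficient evidence against H0.

-1.58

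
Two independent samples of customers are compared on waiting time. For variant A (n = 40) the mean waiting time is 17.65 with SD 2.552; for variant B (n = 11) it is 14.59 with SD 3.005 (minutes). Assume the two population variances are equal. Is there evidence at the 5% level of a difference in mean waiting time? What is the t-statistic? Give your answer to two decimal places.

Let group 1 = variant A, group 2 = variant B. H0: μ_1 = μ_2; H1: μ_1 ≠ μ_2 (two-sample pooled-variance t-test, two-sided).
s_p² = [(40−1)·2.552² + (11−1)·3.005²]/(40+11−2) = 7.02644
t = (17.65 − 14.59)/√[7.02644·(1/40 + 1/11)] = 3.39
df = n₁ + n₂ − 2 = 49
Two-sided p-value ≈ 0.0014
Since p ≈ 0.0014 < α = 0.05, reject H0; the evidence is statistically significant.

3.39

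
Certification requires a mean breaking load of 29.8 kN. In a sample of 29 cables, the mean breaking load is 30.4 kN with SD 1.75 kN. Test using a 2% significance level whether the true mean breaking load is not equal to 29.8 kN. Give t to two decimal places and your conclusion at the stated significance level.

H0: μ = 29.8; H1: μ ≠ 29.8 (one-sample t-test, two-sided).
t = (x̄ − μ₀)/(s/√n) = (30.4 − 29.8)/(1.75/√29) = 1.85
df = n − 1 = 28
Two-sided p-value ≈ 0.075
Since p ≈ 0.075 > α = 0.02, fail to reject H0; the evidence is not statistically significant.

t = 1.85; fail to reject H0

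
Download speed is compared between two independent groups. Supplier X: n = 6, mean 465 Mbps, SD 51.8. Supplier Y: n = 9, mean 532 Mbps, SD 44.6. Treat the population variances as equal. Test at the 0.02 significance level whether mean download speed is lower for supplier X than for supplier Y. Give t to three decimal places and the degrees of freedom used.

Let group 1 = supplier X, group 2 = supplier Y. H0: μ_1 = μ_2; H1: μ_1 < μ_2 (two-sample pooled-variance t-test, left-tailed).
s_p² = [(6−1)·51.8² + (9−1)·44.6²]/(6+9−2) = 2256.11
t = (465 − 532)/√[2256.11·(1/6 + 1/9)] = -2.676
df = n₁ + n₂ − 2 = 13
p-value = P(T ≤ -2.676) ≈ 0.010
Since p ≈ 0.010 < α = 0.02, reject H0; the evidence is statistically significant.

t = -2.676, df = 13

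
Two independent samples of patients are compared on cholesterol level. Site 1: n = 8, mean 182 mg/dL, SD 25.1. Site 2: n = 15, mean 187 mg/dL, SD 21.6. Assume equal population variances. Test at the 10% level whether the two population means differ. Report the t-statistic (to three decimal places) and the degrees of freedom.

Let group 1 = site 1, group 2 = site 2. H0: μ_1 = μ_2; H1: μ_1 ≠ μ_2 (two-sample pooled-variance t-test, two-sided).
s_p² = [(8−1)·25.1² + (15−1)·21.6²]/(8+15−2) = 521.043
t = (182 − 187)/√[521.043·(1/8 + 1/15)] = -0.500
df = n₁ + n₂ − 2 = 21
Two-sided p-value ≈ 0.6220
Since p ≈ 0.6220 > α = 0.1, fail to reject H0; the data do not provide sufficient evidence against H0.

t = -0.500, df = 21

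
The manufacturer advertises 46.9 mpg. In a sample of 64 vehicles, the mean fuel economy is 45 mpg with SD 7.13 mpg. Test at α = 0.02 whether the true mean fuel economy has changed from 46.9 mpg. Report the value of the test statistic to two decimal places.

-2.13

H0: μ = 46.9; H1: μ ≠ 46.9 (one-sample t-test, two-sided).
t = (x̄ − μ₀)/(s/√n) = (45 − 46.9)/(7.13/√64) = -2.13
df = n − 1 = 63
Two-sided p-value ≈ 0.0369
Since p ≈ 0.0369 > α = 0.02, fail to reject H0; the data do not provide sufficient evidence against H0.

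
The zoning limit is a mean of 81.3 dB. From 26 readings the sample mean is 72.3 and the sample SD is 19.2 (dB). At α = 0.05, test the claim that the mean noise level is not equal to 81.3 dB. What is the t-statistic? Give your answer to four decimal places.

H0: μ = 81.3; H1: μ ≠ 81.3 (one-sample t-test, two-sided).
t = (x̄ − μ₀)/(s/√n) = (72.3 − 81.3)/(19.2/√26) = -2.3902
df = n − 1 = 25
Two-sided p-value ≈ 0.0247
Since p ≈ 0.0247 < α = 0.05, reject H0; the evidence is statistically significant.

-2.3902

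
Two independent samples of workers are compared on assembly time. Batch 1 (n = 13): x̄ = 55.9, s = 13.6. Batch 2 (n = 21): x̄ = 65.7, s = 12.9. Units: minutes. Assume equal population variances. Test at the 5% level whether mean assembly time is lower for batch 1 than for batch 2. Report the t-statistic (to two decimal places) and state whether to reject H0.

t = -2.11; reject H0

Let group 1 = batch 1, group 2 = batch 2. H0: μ_1 = μ_2; H1: μ_1 < μ_2 (two-sample pooled-variance t-test, left-tailed).
s_p² = [(13−1)·13.6² + (21−1)·12.9²]/(13+21−2) = 173.366
t = (55.9 − 65.7)/√[173.366·(1/13 + 1/21)] = -2.11
df = n₁ + n₂ − 2 = 32
p-value = P(T ≤ -2.11) ≈ 0.021
Since p ≈ 0.021 < α = 0.05, reject H0; the data support H1.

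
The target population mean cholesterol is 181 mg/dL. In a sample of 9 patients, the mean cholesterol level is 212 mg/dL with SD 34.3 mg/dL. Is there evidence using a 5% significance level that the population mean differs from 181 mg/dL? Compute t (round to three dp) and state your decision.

H0: μ = 181; H1: μ ≠ 181 (one-sample t-test, two-sided).
t = (x̄ − μ₀)/(s/√n) = (212 − 181)/(34.3/√9) = 2.711
df = n − 1 = 8
Two-sided p-value ≈ 0.0266
Since p ≈ 0.0266 < α = 0.05, reject H0; the data support H1.

t = 2.711; reject H0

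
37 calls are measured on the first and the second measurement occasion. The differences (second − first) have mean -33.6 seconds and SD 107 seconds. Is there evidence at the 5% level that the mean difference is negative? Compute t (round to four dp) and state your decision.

H0: μ_d = 0; H1: μ_d < 0 (paired t-test on the differences, left-tailed).
t = d̄/(s_d/√n) = -33.6/(107/√37) = -1.9101
df = n − 1 = 36
p-value = P(T ≤ -1.9101) ≈ 0.0321
Since p ≈ 0.0321 < α = 0.05, reject H0; the data support H1.

t = -1.9101; reject H0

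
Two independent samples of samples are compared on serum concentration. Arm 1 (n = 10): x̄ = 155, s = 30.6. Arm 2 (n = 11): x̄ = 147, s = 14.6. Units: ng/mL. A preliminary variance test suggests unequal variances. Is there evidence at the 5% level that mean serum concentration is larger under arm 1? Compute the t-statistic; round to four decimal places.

Let group 1 = arm 1, group 2 = arm 2. H0: μ_1 = μ_2; H1: μ_1 > μ_2 (Welch's two-sample t-test, right-tailed).
t = (x̄_1 − x̄_2)/√(s_1²/n_1 + s_2²/n_2) = (155 − 147)/√(30.6²/10 + 14.6²/11) = 0.7525
Welch–Satterthwaite df ≈ 12.62
p-value = P(T ≥ 0.7525) ≈ 0.2328
Since p ≈ 0.2328 > α = 0.05, fail to reject H0; the evidence is not statistically significant.

0.7525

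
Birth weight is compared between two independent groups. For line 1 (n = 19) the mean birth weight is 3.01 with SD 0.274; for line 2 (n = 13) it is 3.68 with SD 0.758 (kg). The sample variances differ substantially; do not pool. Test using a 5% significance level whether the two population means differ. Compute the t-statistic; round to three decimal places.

-3.053

Let group 1 = line 1, group 2 = line 2. H0: μ_1 = μ_2; H1: μ_1 ≠ μ_2 (Welch's two-sample t-test, two-sided).
t = (x̄_1 − x̄_2)/√(s_1²/n_1 + s_2²/n_2) = (3.01 − 3.68)/√(0.274²/19 + 0.758²/13) = -3.053
Welch–Satterthwaite df ≈ 14.17
Two-sided p-value ≈ 0.0085
Since p ≈ 0.0085 < α = 0.05, reject H0; the evidence is statistically significant.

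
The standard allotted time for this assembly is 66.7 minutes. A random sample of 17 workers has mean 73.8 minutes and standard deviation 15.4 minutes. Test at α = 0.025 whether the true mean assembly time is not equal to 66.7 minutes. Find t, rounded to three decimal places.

1.901

H0: μ = 66.7; H1: μ ≠ 66.7 (one-sample t-test, two-sided).
t = (x̄ − μ₀)/(s/√n) = (73.8 − 66.7)/(15.4/√17) = 1.901
df = n − 1 = 16
Two-sided p-value ≈ 0.075
Since p ≈ 0.075 > α = 0.025, fail to reject H0; the data do not provide sufficient evidence against H0.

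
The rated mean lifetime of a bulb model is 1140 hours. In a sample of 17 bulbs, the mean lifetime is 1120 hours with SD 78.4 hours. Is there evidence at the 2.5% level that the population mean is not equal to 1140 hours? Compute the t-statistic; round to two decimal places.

-1.05

H0: μ = 1140; H1: μ ≠ 1140 (one-sample t-test, two-sided).
t = (x̄ − μ₀)/(s/√n) = (1120 − 1140)/(78.4/√17) = -1.05
df = n − 1 = 16
Two-sided p-value ≈ 0.309
Since p ≈ 0.309 > α = 0.025, fail to reject H0; the data do not provide sufficient evidence against H0.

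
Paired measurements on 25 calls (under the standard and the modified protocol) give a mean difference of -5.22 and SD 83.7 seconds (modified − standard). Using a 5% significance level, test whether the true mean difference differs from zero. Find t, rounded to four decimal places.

-0.3118

H0: μ_d = 0; H1: μ_d ≠ 0 (paired t-test on the differences, two-sided).
t = d̄/(s_d/√n) = -5.22/(83.7/√25) = -0.3118
df = n − 1 = 24
Two-sided p-value ≈ 0.7579
Since p ≈ 0.7579 > α = 0.05, fail to reject H0; the evidence is not statistically significant.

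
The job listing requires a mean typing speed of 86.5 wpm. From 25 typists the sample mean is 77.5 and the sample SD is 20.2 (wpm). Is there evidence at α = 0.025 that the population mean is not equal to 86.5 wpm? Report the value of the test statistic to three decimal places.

-2.228

H0: μ = 86.5; H1: μ ≠ 86.5 (one-sample t-test, two-sided).
t = (x̄ − μ₀)/(s/√n) = (77.5 − 86.5)/(20.2/√25) = -2.228
df = n − 1 = 24
Two-sided p-value ≈ 0.036
Since p ≈ 0.036 > α = 0.025, fail to reject H0; the data do not provide sufficient evidence against H0.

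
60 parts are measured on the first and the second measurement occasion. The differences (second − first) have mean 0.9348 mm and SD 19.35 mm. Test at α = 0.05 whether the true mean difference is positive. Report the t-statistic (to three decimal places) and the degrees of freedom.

t = 0.374, df = 59

H0: μ_d = 0; H1: μ_d > 0 (paired t-test on the differences, right-tailed).
t = d̄/(s_d/√n) = 0.9348/(19.35/√60) = 0.374
df = n − 1 = 59
p-value = P(T ≥ 0.374) ≈ 0.355
Since p ≈ 0.355 > α = 0.05, fail to reject H0; the evidence is not statistically significant.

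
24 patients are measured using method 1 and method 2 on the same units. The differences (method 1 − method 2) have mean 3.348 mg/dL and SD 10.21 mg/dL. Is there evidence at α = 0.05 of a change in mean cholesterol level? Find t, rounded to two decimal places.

1.61

H0: μ_d = 0; H1: μ_d ≠ 0 (paired t-test on the differences, two-sided).
t = d̄/(s_d/√n) = 3.348/(10.21/√24) = 1.61
df = n − 1 = 23
Two-sided p-value ≈ 0.122
Since p ≈ 0.122 > α = 0.05, fail to reject H0; the data do not provide sufficient evidence against H0.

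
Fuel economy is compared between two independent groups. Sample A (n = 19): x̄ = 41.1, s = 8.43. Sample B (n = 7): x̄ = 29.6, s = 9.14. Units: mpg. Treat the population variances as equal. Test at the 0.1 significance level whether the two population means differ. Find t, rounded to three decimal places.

3.020

Let group 1 = sample A, group 2 = sample B. H0: μ_1 = μ_2; H1: μ_1 ≠ μ_2 (two-sample pooled-variance t-test, two-sided).
s_p² = [(19−1)·8.43² + (7−1)·9.14²]/(19+7−2) = 74.1836
t = (41.1 − 29.6)/√[74.1836·(1/19 + 1/7)] = 3.020
df = n₁ + n₂ − 2 = 24
Two-sided p-value ≈ 0.0059
Since p ≈ 0.0059 < α = 0.1, reject H0; the evidence is statistically significant.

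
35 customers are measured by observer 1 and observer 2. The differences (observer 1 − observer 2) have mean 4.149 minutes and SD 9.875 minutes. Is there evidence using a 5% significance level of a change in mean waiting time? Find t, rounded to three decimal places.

H0: μ_d = 0; H1: μ_d ≠ 0 (paired t-test on the differences, two-sided).
t = d̄/(s_d/√n) = 4.149/(9.875/√35) = 2.486
df = n − 1 = 34
Two-sided p-value ≈ 0.0180
Since p ≈ 0.0180 < α = 0.05, reject H0; the evidence is statistically significant.

2.486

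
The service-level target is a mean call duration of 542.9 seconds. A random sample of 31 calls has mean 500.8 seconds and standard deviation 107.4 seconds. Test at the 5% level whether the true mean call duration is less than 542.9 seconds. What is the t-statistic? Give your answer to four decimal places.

-2.1825

H0: μ = 542.9; H1: μ < 542.9 (one-sample t-test, left-tailed).
t = (x̄ − μ₀)/(s/√n) = (500.8 − 542.9)/(107.4/√31) = -2.1825
df = n − 1 = 30
p-value = P(T ≤ -2.1825) ≈ 0.0185
Since p ≈ 0.0185 < α = 0.05, reject H0; the evidence is statistically significant.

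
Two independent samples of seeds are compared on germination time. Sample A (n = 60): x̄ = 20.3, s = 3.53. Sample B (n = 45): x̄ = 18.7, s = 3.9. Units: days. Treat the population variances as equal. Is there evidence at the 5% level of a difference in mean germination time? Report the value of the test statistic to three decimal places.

Let group 1 = sample A, group 2 = sample B. H0: μ_1 = μ_2; H1: μ_1 ≠ μ_2 (two-sample pooled-variance t-test, two-sided).
s_p² = [(60−1)·3.53² + (45−1)·3.9²]/(60+45−2) = 13.6353
t = (20.3 − 18.7)/√[13.6353·(1/60 + 1/45)] = 2.197
df = n₁ + n₂ − 2 = 103
Two-sided p-value ≈ 0.0302
Since p ≈ 0.0302 < α = 0.05, reject H0; the evidence is statistically significant.

2.197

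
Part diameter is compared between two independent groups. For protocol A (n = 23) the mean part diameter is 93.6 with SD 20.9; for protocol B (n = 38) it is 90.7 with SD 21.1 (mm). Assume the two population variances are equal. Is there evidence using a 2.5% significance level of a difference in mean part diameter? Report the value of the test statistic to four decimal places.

Let group 1 = protocol A, group 2 = protocol B. H0: μ_1 = μ_2; H1: μ_1 ≠ μ_2 (two-sample pooled-variance t-test, two-sided).
s_p² = [(23−1)·20.9² + (38−1)·21.1²]/(23+38−2) = 442.078
t = (93.6 − 90.7)/√[442.078·(1/23 + 1/38)] = 0.5221
df = n₁ + n₂ − 2 = 59
Two-sided p-value ≈ 0.604
Since p ≈ 0.604 > α = 0.025, fail to reject H0; the data do not provide sufficient evidence against H0.

0.5221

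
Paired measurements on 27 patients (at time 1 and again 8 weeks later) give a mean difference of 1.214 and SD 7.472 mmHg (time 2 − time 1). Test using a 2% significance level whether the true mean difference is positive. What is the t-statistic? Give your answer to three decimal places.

H0: μ_d = 0; H1: μ_d > 0 (paired t-test on the differences, right-tailed).
t = d̄/(s_d/√n) = 1.214/(7.472/√27) = 0.844
df = n − 1 = 26
p-value = P(T ≥ 0.844) ≈ 0.2031
Since p ≈ 0.2031 > α = 0.02, fail to reject H0; the evidence is not statistically significant.

0.844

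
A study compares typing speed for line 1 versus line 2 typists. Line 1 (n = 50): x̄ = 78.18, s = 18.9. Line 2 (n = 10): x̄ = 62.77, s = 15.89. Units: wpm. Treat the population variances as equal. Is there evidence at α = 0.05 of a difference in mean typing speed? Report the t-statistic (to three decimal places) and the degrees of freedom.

t = 2.409, df = 58

Let group 1 = line 1, group 2 = line 2. H0: μ_1 = μ_2; H1: μ_1 ≠ μ_2 (two-sample pooled-variance t-test, two-sided).
s_p² = [(50−1)·18.9² + (10−1)·15.89²]/(50+10−2) = 340.961
t = (78.18 − 62.77)/√[340.961·(1/50 + 1/10)] = 2.409
df = n₁ + n₂ − 2 = 58
Two-sided p-value ≈ 0.0192
Since p ≈ 0.0192 < α = 0.05, reject H0; the evidence is statistically significant.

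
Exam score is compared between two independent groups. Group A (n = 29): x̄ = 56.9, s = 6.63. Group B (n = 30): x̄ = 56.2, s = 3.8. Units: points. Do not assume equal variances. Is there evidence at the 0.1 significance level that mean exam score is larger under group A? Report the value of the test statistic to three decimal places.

Let group 1 = group A, group 2 = group B. H0: μ_1 = μ_2; H1: μ_1 > μ_2 (Welch's two-sample t-test, right-tailed).
t = (x̄_1 − x̄_2)/√(s_1²/n_1 + s_2²/n_2) = (56.9 − 56.2)/√(6.63²/29 + 3.8²/30) = 0.495
Welch–Satterthwaite df ≈ 44.29
p-value = P(T ≥ 0.495) ≈ 0.311
Since p ≈ 0.311 > α = 0.1, fail to reject H0; the data do not provide sufficient evidence against H0.

0.495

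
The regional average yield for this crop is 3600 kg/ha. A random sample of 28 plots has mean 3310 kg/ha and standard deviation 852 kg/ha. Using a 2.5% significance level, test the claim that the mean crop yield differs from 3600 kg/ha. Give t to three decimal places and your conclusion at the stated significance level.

t = -1.801; fail to reject H0

H0: μ = 3600; H1: μ ≠ 3600 (one-sample t-test, two-sided).
t = (x̄ − μ₀)/(s/√n) = (3310 − 3600)/(852/√28) = -1.801
df = n − 1 = 27
Two-sided p-value ≈ 0.083
Since p ≈ 0.083 > α = 0.025, fail to reject H0; the evidence is not statistically significant.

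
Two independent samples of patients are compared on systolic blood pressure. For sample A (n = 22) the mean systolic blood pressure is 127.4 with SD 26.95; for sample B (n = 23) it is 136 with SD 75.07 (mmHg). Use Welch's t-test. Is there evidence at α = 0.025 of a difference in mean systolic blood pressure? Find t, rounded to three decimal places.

-0.516

Let group 1 = sample A, group 2 = sample B. H0: μ_1 = μ_2; H1: μ_1 ≠ μ_2 (Welch's two-sample t-test, two-sided).
t = (x̄_1 − x̄_2)/√(s_1²/n_1 + s_2²/n_2) = (127.4 − 136)/√(26.95²/22 + 75.07²/23) = -0.516
Welch–Satterthwaite df ≈ 27.80
Two-sided p-value ≈ 0.610
Since p ≈ 0.610 > α = 0.025, fail to reject H0; the data do not provide sufficient evidence against H0.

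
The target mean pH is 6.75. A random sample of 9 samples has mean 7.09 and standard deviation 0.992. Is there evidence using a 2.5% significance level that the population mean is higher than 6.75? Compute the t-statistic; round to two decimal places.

H0: μ = 6.75; H1: μ > 6.75 (one-sample t-test, right-tailed).
t = (x̄ − μ₀)/(s/√n) = (7.09 − 6.75)/(0.992/√9) = 1.03
df = n − 1 = 8
p-value = P(T ≥ 1.03) ≈ 0.1670
Since p ≈ 0.1670 > α = 0.025, fail to reject H0; the data do not provide sufficient evidence against H0.

1.03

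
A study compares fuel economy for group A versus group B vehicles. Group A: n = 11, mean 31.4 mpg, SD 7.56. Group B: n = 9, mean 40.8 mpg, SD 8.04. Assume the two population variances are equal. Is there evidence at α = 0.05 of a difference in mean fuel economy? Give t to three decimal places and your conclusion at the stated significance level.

Let group 1 = group A, group 2 = group B. H0: μ_1 = μ_2; H1: μ_1 ≠ μ_2 (two-sample pooled-variance t-test, two-sided).
s_p² = [(11−1)·7.56² + (9−1)·8.04²]/(11+9−2) = 60.4816
t = (31.4 − 40.8)/√[60.4816·(1/11 + 1/9)] = -2.689
df = n₁ + n₂ − 2 = 18
Two-sided p-value ≈ 0.015
Since p ≈ 0.015 < α = 0.05, reject H0; the data support H1.

t = -2.689; reject H0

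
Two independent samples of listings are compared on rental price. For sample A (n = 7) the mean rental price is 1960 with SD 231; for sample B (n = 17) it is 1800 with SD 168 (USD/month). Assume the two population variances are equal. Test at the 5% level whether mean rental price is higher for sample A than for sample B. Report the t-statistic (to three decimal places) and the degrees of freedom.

Let group 1 = sample A, group 2 = sample B. H0: μ_1 = μ_2; H1: μ_1 > μ_2 (two-sample pooled-variance t-test, right-tailed).
s_p² = [(7−1)·231² + (17−1)·168²]/(7+17−2) = 35079.5
t = (1960 − 1800)/√[35079.5·(1/7 + 1/17)] = 1.902
df = n₁ + n₂ − 2 = 22
p-value = P(T ≥ 1.902) ≈ 0.0352
Since p ≈ 0.0352 < α = 0.05, reject H0; the evidence is statistically significant.

t = 1.902, df = 22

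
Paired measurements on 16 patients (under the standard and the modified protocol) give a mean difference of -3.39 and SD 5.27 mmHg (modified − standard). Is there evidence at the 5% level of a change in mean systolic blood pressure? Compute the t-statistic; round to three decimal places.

-2.573

H0: μ_d = 0; H1: μ_d ≠ 0 (paired t-test on the differences, two-sided).
t = d̄/(s_d/√n) = -3.39/(5.27/√16) = -2.573
df = n − 1 = 15
Two-sided p-value ≈ 0.021
Since p ≈ 0.021 < α = 0.05, reject H0; the data support H1.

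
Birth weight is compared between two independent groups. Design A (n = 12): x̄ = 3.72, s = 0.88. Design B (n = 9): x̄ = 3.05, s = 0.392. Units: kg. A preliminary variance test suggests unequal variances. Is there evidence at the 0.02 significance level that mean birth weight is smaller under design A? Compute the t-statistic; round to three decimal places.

Let group 1 = design A, group 2 = design B. H0: μ_1 = μ_2; H1: μ_1 < μ_2 (Welch's two-sample t-test, left-tailed).
t = (x̄_1 − x̄_2)/√(s_1²/n_1 + s_2²/n_2) = (3.72 − 3.05)/√(0.88²/12 + 0.392²/9) = 2.345
Welch–Satterthwaite df ≈ 16.05
p-value = P(T ≤ 2.345) ≈ 0.984
Since p ≈ 0.984 > α = 0.02, fail to reject H0; the evidence is not statistically significant.

2.345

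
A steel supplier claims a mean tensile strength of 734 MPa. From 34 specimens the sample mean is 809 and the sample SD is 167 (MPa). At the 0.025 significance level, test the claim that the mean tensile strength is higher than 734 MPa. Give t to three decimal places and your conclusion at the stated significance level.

H0: μ = 734; H1: μ > 734 (one-sample t-test, right-tailed).
t = (x̄ − μ₀)/(s/√n) = (809 − 734)/(167/√34) = 2.619
df = n − 1 = 33
p-value = P(T ≥ 2.619) ≈ 0.0066
Since p ≈ 0.0066 < α = 0.025, reject H0; the evidence is statistically significant.

t = 2.619; reject H0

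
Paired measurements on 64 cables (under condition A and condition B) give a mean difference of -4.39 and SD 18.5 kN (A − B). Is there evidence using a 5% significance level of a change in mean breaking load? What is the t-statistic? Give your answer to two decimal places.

-1.90

H0: μ_d = 0; H1: μ_d ≠ 0 (paired t-test on the differences, two-sided).
t = d̄/(s_d/√n) = -4.39/(18.5/√64) = -1.90
df = n − 1 = 63
Two-sided p-value ≈ 0.0622
Since p ≈ 0.0622 > α = 0.05, fail to reject H0; the evidence is not statistically significant.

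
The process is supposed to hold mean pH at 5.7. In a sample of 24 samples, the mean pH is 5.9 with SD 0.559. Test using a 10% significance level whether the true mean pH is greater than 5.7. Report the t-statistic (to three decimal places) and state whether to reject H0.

t = 1.753; reject H0

H0: μ = 5.7; H1: μ > 5.7 (one-sample t-test, right-tailed).
t = (x̄ − μ₀)/(s/√n) = (5.9 − 5.7)/(0.559/√24) = 1.753
df = n − 1 = 23
p-value = P(T ≥ 1.753) ≈ 0.0465
Since p ≈ 0.0465 < α = 0.1, reject H0; the evidence is statistically significant.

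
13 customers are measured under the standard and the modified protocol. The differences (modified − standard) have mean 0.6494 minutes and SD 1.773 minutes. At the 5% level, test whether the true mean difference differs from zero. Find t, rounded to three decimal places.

H0: μ_d = 0; H1: μ_d ≠ 0 (paired t-test on the differences, two-sided).
t = d̄/(s_d/√n) = 0.6494/(1.773/√13) = 1.321
df = n − 1 = 12
Two-sided p-value ≈ 0.2113
Since p ≈ 0.2113 > α = 0.05, fail to reject H0; the data do not provide sufficient evidence against H0.

1.321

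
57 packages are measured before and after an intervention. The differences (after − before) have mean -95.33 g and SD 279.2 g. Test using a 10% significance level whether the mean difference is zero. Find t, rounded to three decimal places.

-2.578

H0: μ_d = 0; H1: μ_d ≠ 0 (paired t-test on the differences, two-sided).
t = d̄/(s_d/√n) = -95.33/(279.2/√57) = -2.578
df = n − 1 = 56
Two-sided p-value ≈ 0.013
Since p ≈ 0.013 < α = 0.1, reject H0; the data support H1.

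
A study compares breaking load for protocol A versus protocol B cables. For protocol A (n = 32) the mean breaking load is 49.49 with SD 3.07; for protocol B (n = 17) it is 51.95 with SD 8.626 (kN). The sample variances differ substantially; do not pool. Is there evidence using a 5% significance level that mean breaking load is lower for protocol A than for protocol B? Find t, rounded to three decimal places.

-1.138

Let group 1 = protocol A, group 2 = protocol B. H0: μ_1 = μ_2; H1: μ_1 < μ_2 (Welch's two-sample t-test, left-tailed).
t = (x̄_1 − x̄_2)/√(s_1²/n_1 + s_2²/n_2) = (49.49 − 51.95)/√(3.07²/32 + 8.626²/17) = -1.138
Welch–Satterthwaite df ≈ 18.18
p-value = P(T ≤ -1.138) ≈ 0.1349
Since p ≈ 0.1349 > α = 0.05, fail to reject H0; the data do not provide sufficient evidence against H0.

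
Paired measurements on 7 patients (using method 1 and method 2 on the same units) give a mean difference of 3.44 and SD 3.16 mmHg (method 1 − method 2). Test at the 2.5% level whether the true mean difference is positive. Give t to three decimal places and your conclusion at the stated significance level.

H0: μ_d = 0; H1: μ_d > 0 (paired t-test on the differences, right-tailed).
t = d̄/(s_d/√n) = 3.44/(3.16/√7) = 2.880
df = n − 1 = 6
p-value = P(T ≥ 2.880) ≈ 0.014
Since p ≈ 0.014 < α = 0.025, reject H0; the evidence is statistically significant.

t = 2.880; reject H0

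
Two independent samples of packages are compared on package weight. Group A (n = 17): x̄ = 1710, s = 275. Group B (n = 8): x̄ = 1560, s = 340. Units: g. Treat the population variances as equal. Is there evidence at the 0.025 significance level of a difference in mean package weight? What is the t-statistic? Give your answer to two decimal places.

Let group 1 = group A, group 2 = group B. H0: μ_1 = μ_2; H1: μ_1 ≠ μ_2 (two-sample pooled-variance t-test, two-sided).
s_p² = [(17−1)·275² + (8−1)·340²]/(17+8−2) = 87791.3
t = (1710 − 1560)/√[87791.3·(1/17 + 1/8)] = 1.18
df = n₁ + n₂ − 2 = 23
Two-sided p-value ≈ 0.2498
Since p ≈ 0.2498 > α = 0.025, fail to reject H0; the evidence is not statistically significant.

1.18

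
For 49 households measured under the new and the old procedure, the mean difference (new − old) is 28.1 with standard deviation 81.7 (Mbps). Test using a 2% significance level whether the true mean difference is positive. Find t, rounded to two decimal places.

H0: μ_d = 0; H1: μ_d > 0 (paired t-test on the differences, right-tailed).
t = d̄/(s_d/√n) = 28.1/(81.7/√49) = 2.41
df = n − 1 = 48
p-value = P(T ≥ 2.41) ≈ 0.010
Since p ≈ 0.010 < α = 0.02, reject H0; the data support H1.

2.41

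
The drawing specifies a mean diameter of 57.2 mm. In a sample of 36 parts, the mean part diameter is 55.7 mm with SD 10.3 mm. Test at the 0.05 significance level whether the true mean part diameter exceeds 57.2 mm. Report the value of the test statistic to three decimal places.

H0: μ = 57.2; H1: μ > 57.2 (one-sample t-test, right-tailed).
t = (x̄ − μ₀)/(s/√n) = (55.7 − 57.2)/(10.3/√36) = -0.874
df = n − 1 = 35
p-value = P(T ≥ -0.874) ≈ 0.806
Since p ≈ 0.806 > α = 0.05, fail to reject H0; the evidence is not statistically significant.

-0.874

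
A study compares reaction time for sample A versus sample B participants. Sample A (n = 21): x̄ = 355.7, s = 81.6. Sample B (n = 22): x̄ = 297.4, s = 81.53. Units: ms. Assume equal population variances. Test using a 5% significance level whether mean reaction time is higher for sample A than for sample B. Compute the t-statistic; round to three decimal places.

2.343

Let group 1 = sample A, group 2 = sample B. H0: μ_1 = μ_2; H1: μ_1 > μ_2 (two-sample pooled-variance t-test, right-tailed).
s_p² = [(21−1)·81.6² + (22−1)·81.53²]/(21+22−2) = 6652.71
t = (355.7 − 297.4)/√[6652.71·(1/21 + 1/22)] = 2.343
df = n₁ + n₂ − 2 = 41
p-value = P(T ≥ 2.343) ≈ 0.012
Since p ≈ 0.012 < α = 0.05, reject H0; the evidence is statistically significant.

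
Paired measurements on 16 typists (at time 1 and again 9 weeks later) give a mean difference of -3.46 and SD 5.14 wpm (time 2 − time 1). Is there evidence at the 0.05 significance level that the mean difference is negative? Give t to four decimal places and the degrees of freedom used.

t = -2.6926, df = 15

H0: μ_d = 0; H1: μ_d < 0 (paired t-test on the differences, left-tailed).
t = d̄/(s_d/√n) = -3.46/(5.14/√16) = -2.6926
df = n − 1 = 15
p-value = P(T ≤ -2.6926) ≈ 0.0084
Since p ≈ 0.0084 < α = 0.05, reject H0; the evidence is statistically significant.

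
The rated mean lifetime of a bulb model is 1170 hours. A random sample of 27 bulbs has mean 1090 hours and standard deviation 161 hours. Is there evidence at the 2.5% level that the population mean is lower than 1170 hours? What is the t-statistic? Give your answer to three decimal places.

-2.582

H0: μ = 1170; H1: μ < 1170 (one-sample t-test, left-tailed).
t = (x̄ − μ₀)/(s/√n) = (1090 − 1170)/(161/√27) = -2.582
df = n − 1 = 26
p-value = P(T ≤ -2.582) ≈ 0.0079
Since p ≈ 0.0079 < α = 0.025, reject H0; the evidence is statistically significant.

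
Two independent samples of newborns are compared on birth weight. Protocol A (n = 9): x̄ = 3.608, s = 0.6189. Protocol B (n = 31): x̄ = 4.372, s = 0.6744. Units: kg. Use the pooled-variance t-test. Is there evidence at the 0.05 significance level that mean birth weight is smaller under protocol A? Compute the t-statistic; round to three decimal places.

Let group 1 = protocol A, group 2 = protocol B. H0: μ_1 = μ_2; H1: μ_1 < μ_2 (two-sample pooled-variance t-test, left-tailed).
s_p² = [(9−1)·0.6189² + (31−1)·0.6744²]/(9+31−2) = 0.439704
t = (3.608 − 4.372)/√[0.439704·(1/9 + 1/31)] = -3.043
df = n₁ + n₂ − 2 = 38
p-value = P(T ≤ -3.043) ≈ 0.002
Since p ≈ 0.002 < α = 0.05, reject H0; the data support H1.

-3.043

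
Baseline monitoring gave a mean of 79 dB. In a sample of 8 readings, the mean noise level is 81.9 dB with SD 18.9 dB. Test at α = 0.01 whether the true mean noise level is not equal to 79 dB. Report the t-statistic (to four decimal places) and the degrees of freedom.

H0: μ = 79; H1: μ ≠ 79 (one-sample t-test, two-sided).
t = (x̄ − μ₀)/(s/√n) = (81.9 − 79)/(18.9/√8) = 0.4340
df = n − 1 = 7
Two-sided p-value ≈ 0.6774
Since p ≈ 0.6774 > α = 0.01, fail to reject H0; the evidence is not statistically significant.

t = 0.4340, df = 7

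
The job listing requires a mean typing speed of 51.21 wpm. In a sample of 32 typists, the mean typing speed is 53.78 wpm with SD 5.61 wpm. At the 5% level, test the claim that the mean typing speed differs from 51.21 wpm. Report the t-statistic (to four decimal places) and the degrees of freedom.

H0: μ = 51.21; H1: μ ≠ 51.21 (one-sample t-test, two-sided).
t = (x̄ − μ₀)/(s/√n) = (53.78 − 51.21)/(5.61/√32) = 2.5915
df = n − 1 = 31
Two-sided p-value ≈ 0.0144
Since p ≈ 0.0144 < α = 0.05, reject H0; the data support H1.

t = 2.5915, df = 31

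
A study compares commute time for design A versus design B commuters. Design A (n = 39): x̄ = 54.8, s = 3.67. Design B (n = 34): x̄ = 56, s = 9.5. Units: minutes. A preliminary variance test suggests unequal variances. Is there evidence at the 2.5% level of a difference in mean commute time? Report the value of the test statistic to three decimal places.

-0.693

Let group 1 = design A, group 2 = design B. H0: μ_1 = μ_2; H1: μ_1 ≠ μ_2 (Welch's two-sample t-test, two-sided).
t = (x̄_1 − x̄_2)/√(s_1²/n_1 + s_2²/n_2) = (54.8 − 56)/√(3.67²/39 + 9.5²/34) = -0.693
Welch–Satterthwaite df ≈ 41.54
Two-sided p-value ≈ 0.4923
Since p ≈ 0.4923 > α = 0.025, fail to reject H0; the evidence is not statistically significant.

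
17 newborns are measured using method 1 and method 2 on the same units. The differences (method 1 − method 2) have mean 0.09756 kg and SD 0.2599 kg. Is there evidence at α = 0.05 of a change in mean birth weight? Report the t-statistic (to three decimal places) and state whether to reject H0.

H0: μ_d = 0; H1: μ_d ≠ 0 (paired t-test on the differences, two-sided).
t = d̄/(s_d/√n) = 0.09756/(0.2599/√17) = 1.548
df = n − 1 = 16
Two-sided p-value ≈ 0.141
Since p ≈ 0.141 > α = 0.05, fail to reject H0; the data do not provide sufficient evidence against H0.

t = 1.548; fail to reject H0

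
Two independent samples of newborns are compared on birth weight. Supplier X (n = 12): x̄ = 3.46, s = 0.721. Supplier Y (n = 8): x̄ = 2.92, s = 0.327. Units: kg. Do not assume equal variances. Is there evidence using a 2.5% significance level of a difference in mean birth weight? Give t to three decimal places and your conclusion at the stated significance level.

t = 2.268; fail to reject H0

Let group 1 = supplier X, group 2 = supplier Y. H0: μ_1 = μ_2; H1: μ_1 ≠ μ_2 (Welch's two-sample t-test, two-sided).
t = (x̄_1 − x̄_2)/√(s_1²/n_1 + s_2²/n_2) = (3.46 − 2.92)/√(0.721²/12 + 0.327²/8) = 2.268
Welch–Satterthwaite df ≈ 16.38
Two-sided p-value ≈ 0.0372
Since p ≈ 0.0372 > α = 0.025, fail to reject H0; the data do not provide sufficient evidence against H0.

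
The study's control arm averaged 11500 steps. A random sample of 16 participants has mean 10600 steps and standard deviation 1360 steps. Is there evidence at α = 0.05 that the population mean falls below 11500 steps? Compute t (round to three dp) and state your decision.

H0: μ = 11500; H1: μ < 11500 (one-sample t-test, left-tailed).
t = (x̄ − μ₀)/(s/√n) = (10600 − 11500)/(1360/√16) = -2.647
df = n − 1 = 15
p-value = P(T ≤ -2.647) ≈ 0.009
Since p ≈ 0.009 < α = 0.05, reject H0; the data support H1.

t = -2.647; reject H0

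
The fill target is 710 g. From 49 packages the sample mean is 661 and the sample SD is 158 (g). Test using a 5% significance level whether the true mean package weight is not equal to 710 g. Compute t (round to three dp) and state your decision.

H0: μ = 710; H1: μ ≠ 710 (one-sample t-test, two-sided).
t = (x̄ − μ₀)/(s/√n) = (661 − 710)/(158/√49) = -2.171
df = n − 1 = 48
Two-sided p-value ≈ 0.035
Since p ≈ 0.035 < α = 0.05, reject H0; the data support H1.

t = -2.171; reject H0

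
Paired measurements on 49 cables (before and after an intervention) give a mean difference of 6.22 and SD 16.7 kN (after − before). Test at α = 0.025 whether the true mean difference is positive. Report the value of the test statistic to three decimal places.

2.607

H0: μ_d = 0; H1: μ_d > 0 (paired t-test on the differences, right-tailed).
t = d̄/(s_d/√n) = 6.22/(16.7/√49) = 2.607
df = n − 1 = 48
p-value = P(T ≥ 2.607) ≈ 0.0061
Since p ≈ 0.0061 < α = 0.025, reject H0; the data support H1.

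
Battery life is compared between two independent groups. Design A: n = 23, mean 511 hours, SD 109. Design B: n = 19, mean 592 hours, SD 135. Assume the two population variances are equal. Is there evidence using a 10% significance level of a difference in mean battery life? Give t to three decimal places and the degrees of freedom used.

Let group 1 = design A, group 2 = design B. H0: μ_1 = μ_2; H1: μ_1 ≠ μ_2 (two-sample pooled-variance t-test, two-sided).
s_p² = [(23−1)·109² + (19−1)·135²]/(23+19−2) = 14735.8
t = (511 − 592)/√[14735.8·(1/23 + 1/19)] = -2.152
df = n₁ + n₂ − 2 = 40
Two-sided p-value ≈ 0.0375
Since p ≈ 0.0375 < α = 0.1, reject H0; the data support H1.

t = -2.152, df = 40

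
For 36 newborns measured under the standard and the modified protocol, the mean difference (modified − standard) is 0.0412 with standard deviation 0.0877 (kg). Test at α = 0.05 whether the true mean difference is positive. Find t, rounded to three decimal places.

2.819

H0: μ_d = 0; H1: μ_d > 0 (paired t-test on the differences, right-tailed).
t = d̄/(s_d/√n) = 0.0412/(0.0877/√36) = 2.819
df = n − 1 = 35
p-value = P(T ≥ 2.819) ≈ 0.0039
Since p ≈ 0.0039 < α = 0.05, reject H0; the data support H1.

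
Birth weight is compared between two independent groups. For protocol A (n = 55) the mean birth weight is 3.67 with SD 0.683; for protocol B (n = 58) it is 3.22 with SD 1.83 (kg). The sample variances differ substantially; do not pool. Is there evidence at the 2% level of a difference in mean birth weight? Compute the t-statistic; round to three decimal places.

Let group 1 = protocol A, group 2 = protocol B. H0: μ_1 = μ_2; H1: μ_1 ≠ μ_2 (Welch's two-sample t-test, two-sided).
t = (x̄_1 − x̄_2)/√(s_1²/n_1 + s_2²/n_2) = (3.67 − 3.22)/√(0.683²/55 + 1.83²/58) = 1.749
Welch–Satterthwaite df ≈ 73.31
Two-sided p-value ≈ 0.085
Since p ≈ 0.085 > α = 0.02, fail to reject H0; the data do not provide sufficient evidence against H0.

1.749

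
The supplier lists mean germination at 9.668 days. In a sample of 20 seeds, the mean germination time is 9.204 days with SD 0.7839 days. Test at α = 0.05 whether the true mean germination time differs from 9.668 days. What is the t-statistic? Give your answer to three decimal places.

H0: μ = 9.668; H1: μ ≠ 9.668 (one-sample t-test, two-sided).
t = (x̄ − μ₀)/(s/√n) = (9.204 − 9.668)/(0.7839/√20) = -2.647
df = n − 1 = 19
Two-sided p-value ≈ 0.016
Since p ≈ 0.016 < α = 0.05, reject H0; the evidence is statistically significant.

-2.647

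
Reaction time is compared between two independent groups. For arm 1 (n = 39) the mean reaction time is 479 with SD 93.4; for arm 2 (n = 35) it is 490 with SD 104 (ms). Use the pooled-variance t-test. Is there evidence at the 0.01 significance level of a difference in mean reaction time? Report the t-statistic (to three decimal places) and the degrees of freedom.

t = -0.479, df = 72

Let group 1 = arm 1, group 2 = arm 2. H0: μ_1 = μ_2; H1: μ_1 ≠ μ_2 (two-sample pooled-variance t-test, two-sided).
s_p² = [(39−1)·93.4² + (35−1)·104²]/(39+35−2) = 9711.66
t = (479 − 490)/√[9711.66·(1/39 + 1/35)] = -0.479
df = n₁ + n₂ − 2 = 72
Two-sided p-value ≈ 0.633
Since p ≈ 0.633 > α = 0.01, fail to reject H0; the data do not provide sufficient evidence against H0.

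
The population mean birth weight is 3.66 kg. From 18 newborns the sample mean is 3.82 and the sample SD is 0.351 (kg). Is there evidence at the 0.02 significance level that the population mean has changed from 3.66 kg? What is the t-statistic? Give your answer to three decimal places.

1.934

H0: μ = 3.66; H1: μ ≠ 3.66 (one-sample t-test, two-sided).
t = (x̄ − μ₀)/(s/√n) = (3.82 − 3.66)/(0.351/√18) = 1.934
df = n − 1 = 17
Two-sided p-value ≈ 0.070
Since p ≈ 0.070 > α = 0.02, fail to reject H0; the data do not provide sufficient evidence against H0.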